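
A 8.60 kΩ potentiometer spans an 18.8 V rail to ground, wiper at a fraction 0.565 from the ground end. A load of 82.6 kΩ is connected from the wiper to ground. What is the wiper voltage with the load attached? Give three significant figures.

The wiper splits the pot into (1−α)R = 3.741 kΩ above and αR = 4.859 kΩ below.
Lower section ‖ load = 4.589 kΩ.
V_wiper = 18.8 × 4.589/(3.741 + 4.589) = 10.4 V.

V ≈ 10.4 V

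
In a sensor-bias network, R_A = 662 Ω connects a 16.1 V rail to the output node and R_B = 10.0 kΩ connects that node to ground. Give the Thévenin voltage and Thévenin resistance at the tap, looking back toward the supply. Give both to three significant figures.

V_th = 15.1 V, R_th = 621 Ω

V_th is the open-circuit tap voltage: 16.1 × 10000/(662 + 10000) = 15.1 V.
With the supply zeroed, R_A and R_B appear in parallel from the tap: R_th = R_A‖R_B = (662 × 10000)/10660 = 621 Ω.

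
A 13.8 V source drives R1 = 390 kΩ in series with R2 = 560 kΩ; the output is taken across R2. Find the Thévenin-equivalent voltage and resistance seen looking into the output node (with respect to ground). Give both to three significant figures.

V_th = 8.13 V, R_th = 230 kΩ

V_th is the open-circuit tap voltage: 13.8 × 560/(390 + 560) = 8.13 V.
With the supply zeroed, R1 and R2 appear in parallel from the tap: R_th = R1‖R2 = (390 × 560)/950.0 = 230 kΩ.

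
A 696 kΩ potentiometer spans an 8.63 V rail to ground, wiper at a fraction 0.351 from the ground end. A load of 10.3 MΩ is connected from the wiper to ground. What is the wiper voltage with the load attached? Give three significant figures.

The wiper splits the pot into (1−α)R = 451.7 kΩ above and αR = 244.3 kΩ below.
Lower section ‖ load = 238.6 kΩ.
V_wiper = 8.63 × 238.6/(451.7 + 238.6) = 2.98 V.

V ≈ 2.98 V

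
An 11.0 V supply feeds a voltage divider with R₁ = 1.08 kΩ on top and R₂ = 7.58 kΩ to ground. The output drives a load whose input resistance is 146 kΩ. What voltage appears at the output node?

V_out ≈ 9.57 V

The load sits in parallel with R₂: R₂‖R_L = (7.58 × 146) / (7.58 + 146) = 7.206 kΩ.
V_out = 11.0 × 7.206 / (1.08 + 7.206) = 11.0 × 7.206/8.286 = 9.57 V.
(Unloaded it would have been 9.63 V.)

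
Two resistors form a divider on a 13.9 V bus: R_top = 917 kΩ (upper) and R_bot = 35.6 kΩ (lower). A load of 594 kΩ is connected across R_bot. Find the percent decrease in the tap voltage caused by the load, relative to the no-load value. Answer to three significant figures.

The divider's output (Thévenin) resistance is R_top‖R_bot = 34.27 kΩ.
Fractional drop under load = R_th/(R_th + R_L) = 34.27 / (34.27 + 594) = 0.05455.
So the output falls by 5.45 %.

5.45 %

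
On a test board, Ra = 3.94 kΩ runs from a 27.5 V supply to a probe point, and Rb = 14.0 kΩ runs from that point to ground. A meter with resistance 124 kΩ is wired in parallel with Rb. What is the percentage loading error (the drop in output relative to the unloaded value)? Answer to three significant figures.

The divider's output (Thévenin) resistance is Ra‖Rb = 3.075 kΩ.
Fractional drop under load = R_th/(R_th + R_L) = 3.075 / (3.075 + 124) = 0.02420.
So the output falls by 2.42 %.

2.42 %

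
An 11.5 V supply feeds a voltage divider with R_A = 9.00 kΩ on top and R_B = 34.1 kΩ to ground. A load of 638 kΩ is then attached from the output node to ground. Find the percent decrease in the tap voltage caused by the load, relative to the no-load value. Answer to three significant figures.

1.10 %

The divider's output (Thévenin) resistance is R_A‖R_B = 7.121 kΩ.
Fractional drop under load = R_th/(R_th + R_L) = 7.121 / (7.121 + 638) = 0.01104.
So the output falls by 1.10 %.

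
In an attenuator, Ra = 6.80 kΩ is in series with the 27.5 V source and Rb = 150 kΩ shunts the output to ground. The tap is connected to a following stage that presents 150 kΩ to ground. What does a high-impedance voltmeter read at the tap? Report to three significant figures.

The load sits in parallel with Rb: Rb‖R_L = (150 × 150) / (150 + 150) = 75.00 kΩ.
V_out = 27.5 × 75.00 / (6.80 + 75.00) = 27.5 × 75.00/81.80 = 25.2 V.

V_out ≈ 25.2 V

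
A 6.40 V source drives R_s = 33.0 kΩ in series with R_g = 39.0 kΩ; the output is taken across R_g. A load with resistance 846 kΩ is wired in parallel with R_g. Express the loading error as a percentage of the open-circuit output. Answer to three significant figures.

2.07 %

The divider's output (Thévenin) resistance is R_s‖R_g = 17.88 kΩ.
Fractional drop under load = R_th/(R_th + R_L) = 17.88 / (17.88 + 846) = 0.02069.
So the output falls by 2.07 %.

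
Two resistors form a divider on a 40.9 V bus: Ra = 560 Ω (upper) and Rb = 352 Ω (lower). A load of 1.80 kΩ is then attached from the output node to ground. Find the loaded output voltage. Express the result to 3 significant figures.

V_out ≈ 14.1 V

The load sits in parallel with Rb: Rb‖R_L = (352 × 1800) / (352 + 1800) = 294.4 Ω.
V_out = 40.9 × 294.4 / (560 + 294.4) = 40.9 × 294.4/854.4 = 14.1 V.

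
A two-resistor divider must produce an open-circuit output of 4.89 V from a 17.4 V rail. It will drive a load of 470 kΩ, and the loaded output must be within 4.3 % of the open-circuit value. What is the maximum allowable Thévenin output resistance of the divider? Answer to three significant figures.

R_th ≤ 21.1 kΩ

Loading drop = R_th/(R_th + R_L) ≤ 0.0430, so R_th ≤ R_L · ε/(1−ε) = 470 kΩ × 0.0430/0.9570 = 21.1 kΩ.
(Any R1, R2 with R2/(R1+R2) = 0.281 and R1‖R2 ≤ 21.1 kΩ will meet the spec.)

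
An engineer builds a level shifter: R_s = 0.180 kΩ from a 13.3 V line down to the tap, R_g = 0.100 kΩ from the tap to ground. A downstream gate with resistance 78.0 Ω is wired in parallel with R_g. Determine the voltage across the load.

V_out ≈ 2.60 V

The load sits in parallel with R_g: R_g‖R_L = (100 × 78.0) / (100 + 78.0) = 43.82 Ω.
V_out = 13.3 × 43.82 / (180 + 43.82) = 13.3 × 43.82/223.8 = 2.60 V.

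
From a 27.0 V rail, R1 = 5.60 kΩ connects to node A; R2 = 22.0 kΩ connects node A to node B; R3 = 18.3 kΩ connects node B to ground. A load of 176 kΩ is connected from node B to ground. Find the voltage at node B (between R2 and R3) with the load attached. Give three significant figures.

V ≈ 10.1 V

At node B, R3 is in parallel with the load: R3‖R_L = 16.58 kΩ.
Below node A the resistance is R2 + (R3‖R_L) = 38.58 kΩ, so V_A = 27.0 × 38.58/44.18 = 23.58 V.
Then V_B = V_A × (R3‖R_L)/(R2 + R3‖R_L) = 23.58 × 16.58/38.58 = 10.1 V.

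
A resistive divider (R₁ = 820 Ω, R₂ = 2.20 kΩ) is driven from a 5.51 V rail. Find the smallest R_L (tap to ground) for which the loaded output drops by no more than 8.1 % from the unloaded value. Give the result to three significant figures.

Output resistance R_th = R₁‖R₂ = (820 × 2200)/3020 = 597.4 Ω.
The fractional drop is R_th/(R_th + R_L); requiring this ≤ 0.0810 gives R_L ≥ R_th(1/0.0810 − 1) = 597.4 × 11.35 = 6.78 kΩ.

R_L(min) ≈ 6.78 kΩ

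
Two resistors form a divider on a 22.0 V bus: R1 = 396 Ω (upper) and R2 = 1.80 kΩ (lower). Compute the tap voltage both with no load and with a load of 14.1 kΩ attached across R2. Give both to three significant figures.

Open-circuit: V = 22.0 × 1800/(396 + 1800) = 18.0 V.
With the load, R2 becomes R2‖R_L = 1596 Ω, so V = 22.0 × 1596/1992 = 17.6 V.

Unloaded: 18.0 V; loaded: 17.6 V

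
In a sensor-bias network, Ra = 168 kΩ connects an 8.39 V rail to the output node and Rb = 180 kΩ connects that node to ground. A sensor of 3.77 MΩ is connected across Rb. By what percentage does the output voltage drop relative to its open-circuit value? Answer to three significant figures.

2.25 %

The divider's output (Thévenin) resistance is Ra‖Rb = 86.90 kΩ.
Fractional drop under load = R_th/(R_th + R_L) = 86.90 / (86.90 + 3770) = 0.02253.
So the output falls by 2.25 %.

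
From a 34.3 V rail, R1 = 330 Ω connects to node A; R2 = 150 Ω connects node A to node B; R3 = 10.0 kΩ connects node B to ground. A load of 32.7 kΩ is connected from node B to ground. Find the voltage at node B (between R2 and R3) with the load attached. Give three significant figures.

At node B, R3 is in parallel with the load: R3‖R_L = 7658 Ω.
Below node A the resistance is R2 + (R3‖R_L) = 7808 Ω, so V_A = 34.3 × 7808/8138 = 32.91 V.
Then V_B = V_A × (R3‖R_L)/(R2 + R3‖R_L) = 32.91 × 7658/7808 = 32.3 V.

V ≈ 32.3 V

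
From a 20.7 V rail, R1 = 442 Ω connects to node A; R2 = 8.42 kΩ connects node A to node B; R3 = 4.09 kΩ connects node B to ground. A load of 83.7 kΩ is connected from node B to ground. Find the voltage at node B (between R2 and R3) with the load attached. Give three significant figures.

At node B, R3 is in parallel with the load: R3‖R_L = 3899 Ω.
Below node A the resistance is R2 + (R3‖R_L) = 12320 Ω, so V_A = 20.7 × 12320/12760 = 19.98 V.
Then V_B = V_A × (R3‖R_L)/(R2 + R3‖R_L) = 19.98 × 3899/12320 = 6.33 V.

V ≈ 6.33 V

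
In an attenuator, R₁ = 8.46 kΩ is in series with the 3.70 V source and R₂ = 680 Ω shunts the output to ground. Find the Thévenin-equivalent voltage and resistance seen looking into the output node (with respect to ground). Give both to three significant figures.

V_th is the open-circuit tap voltage: 3.70 × 680/(8460 + 680) = 0.275 V.
With the supply zeroed, R₁ and R₂ appear in parallel from the tap: R_th = R₁‖R₂ = (8460 × 680)/9140 = 629 Ω.

V_th = 0.275 V, R_th = 629 Ω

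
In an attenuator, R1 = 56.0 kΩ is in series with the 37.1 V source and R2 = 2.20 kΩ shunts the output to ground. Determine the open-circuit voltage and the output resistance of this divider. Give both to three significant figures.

V_th is the open-circuit tap voltage: 37.1 × 2.20/(56.0 + 2.20) = 1.40 V.
With the supply zeroed, R1 and R2 appear in parallel from the tap: R_th = R1‖R2 = (56.0 × 2.20)/58.20 = 2.12 kΩ.

V_th = 1.40 V, R_th = 2.12 kΩ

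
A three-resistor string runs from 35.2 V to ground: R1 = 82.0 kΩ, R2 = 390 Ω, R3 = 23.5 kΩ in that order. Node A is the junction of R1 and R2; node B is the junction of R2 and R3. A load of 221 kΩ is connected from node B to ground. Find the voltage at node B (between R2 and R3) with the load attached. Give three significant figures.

At node B, R3 is in parallel with the load: R3‖R_L = 21240 Ω.
Below node A the resistance is R2 + (R3‖R_L) = 21630 Ω, so V_A = 35.2 × 21630/103600 = 7.347 V.
Then V_B = V_A × (R3‖R_L)/(R2 + R3‖R_L) = 7.347 × 21240/21630 = 7.21 V.

V ≈ 7.21 V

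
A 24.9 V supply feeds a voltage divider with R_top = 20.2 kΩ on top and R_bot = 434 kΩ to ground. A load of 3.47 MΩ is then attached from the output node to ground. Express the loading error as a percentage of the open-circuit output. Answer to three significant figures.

The divider's output (Thévenin) resistance is R_top‖R_bot = 19.30 kΩ.
Fractional drop under load = R_th/(R_th + R_L) = 19.30 / (19.30 + 3470) = 0.005532.
So the output falls by 0.553 %.

0.553 %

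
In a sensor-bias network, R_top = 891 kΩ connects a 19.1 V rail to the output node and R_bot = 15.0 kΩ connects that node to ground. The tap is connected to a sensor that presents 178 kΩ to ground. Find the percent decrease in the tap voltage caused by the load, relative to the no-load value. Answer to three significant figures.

The divider's output (Thévenin) resistance is R_top‖R_bot = 14.75 kΩ.
Fractional drop under load = R_th/(R_th + R_L) = 14.75 / (14.75 + 178) = 0.07653.
So the output falls by 7.65 %.

7.65 %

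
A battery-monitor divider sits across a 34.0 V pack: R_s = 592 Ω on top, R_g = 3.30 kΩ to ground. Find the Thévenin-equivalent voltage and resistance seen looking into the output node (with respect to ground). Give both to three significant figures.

V_th = 28.8 V, R_th = 502 Ω

V_th is the open-circuit tap voltage: 34.0 × 3300/(592 + 3300) = 28.8 V.
With the supply zeroed, R_s and R_g appear in parallel from the tap: R_th = R_s‖R_g = (592 × 3300)/3892 = 502 Ω.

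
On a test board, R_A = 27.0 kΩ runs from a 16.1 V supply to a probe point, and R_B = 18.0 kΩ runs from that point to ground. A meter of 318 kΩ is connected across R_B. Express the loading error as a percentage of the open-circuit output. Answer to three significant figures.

The divider's output (Thévenin) resistance is R_A‖R_B = 10.80 kΩ.
Fractional drop under load = R_th/(R_th + R_L) = 10.80 / (10.80 + 318) = 0.03285.
So the output falls by 3.28 %.

3.28 %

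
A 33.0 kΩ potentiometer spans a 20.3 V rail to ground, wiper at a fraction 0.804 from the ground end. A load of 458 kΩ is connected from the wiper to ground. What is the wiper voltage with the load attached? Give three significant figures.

V ≈ 16.1 V

The wiper splits the pot into (1−α)R = 6.468 kΩ above and αR = 26.53 kΩ below.
Lower section ‖ load = 25.08 kΩ.
V_wiper = 20.3 × 25.08/(6.468 + 25.08) = 16.1 V.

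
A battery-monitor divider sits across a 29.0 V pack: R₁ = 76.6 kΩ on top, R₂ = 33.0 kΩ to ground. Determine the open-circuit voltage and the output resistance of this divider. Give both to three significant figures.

V_th is the open-circuit tap voltage: 29.0 × 33.0/(76.6 + 33.0) = 8.73 V.
With the supply zeroed, R₁ and R₂ appear in parallel from the tap: R_th = R₁‖R₂ = (76.6 × 33.0)/109.6 = 23.1 kΩ.

V_th = 8.73 V, R_th = 23.1 kΩ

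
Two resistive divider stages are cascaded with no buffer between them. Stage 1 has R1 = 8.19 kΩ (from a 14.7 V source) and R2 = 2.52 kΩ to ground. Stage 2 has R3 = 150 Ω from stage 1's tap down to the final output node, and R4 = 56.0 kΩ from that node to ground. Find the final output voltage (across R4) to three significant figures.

V_out ≈ 3.34 V

Stage 2 presents R3+R4 = 56150 Ω as a load on stage 1's tap.
Stage 1's lower leg becomes R2‖(R3+R4) = 2412 Ω, so V_mid = 14.7 × 2412/10600 = 3.344 V.
Stage 2 is itself unloaded: V_out = V_mid × R4/(R3+R4) = 3.344 × 56000/56150 = 3.34 V.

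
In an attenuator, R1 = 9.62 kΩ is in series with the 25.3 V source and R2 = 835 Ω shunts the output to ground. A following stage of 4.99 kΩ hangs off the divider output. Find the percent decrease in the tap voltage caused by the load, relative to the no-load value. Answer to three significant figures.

The divider's output (Thévenin) resistance is R1‖R2 = 768.3 Ω.
Fractional drop under load = R_th/(R_th + R_L) = 768.3 / (768.3 + 4990) = 0.1334.
So the output falls by 13.3 %.

13.3 %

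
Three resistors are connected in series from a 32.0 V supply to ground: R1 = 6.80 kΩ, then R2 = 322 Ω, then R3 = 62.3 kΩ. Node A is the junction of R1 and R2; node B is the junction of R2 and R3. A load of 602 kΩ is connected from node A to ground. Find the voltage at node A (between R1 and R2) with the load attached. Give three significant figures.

V ≈ 28.6 V

Below node A the series string R2+R3 = 62620 Ω sits in parallel with the 602000 Ω load: 56720 Ω.
V_A = 32.0 × 56720/(6800 + 56720) = 28.6 V.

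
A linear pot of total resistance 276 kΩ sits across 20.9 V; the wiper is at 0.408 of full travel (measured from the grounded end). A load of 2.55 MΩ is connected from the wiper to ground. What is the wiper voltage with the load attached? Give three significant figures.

The wiper splits the pot into (1−α)R = 163.4 kΩ above and αR = 112.6 kΩ below.
Lower section ‖ load = 107.8 kΩ.
V_wiper = 20.9 × 107.8/(163.4 + 107.8) = 8.31 V.

V ≈ 8.31 V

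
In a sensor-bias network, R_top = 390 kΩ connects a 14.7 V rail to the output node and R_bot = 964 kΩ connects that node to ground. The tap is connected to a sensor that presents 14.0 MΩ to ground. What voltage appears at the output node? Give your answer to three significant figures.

The load sits in parallel with R_bot: R_bot‖R_L = (964 × 14000) / (964 + 14000) = 901.9 kΩ.
V_out = 14.7 × 901.9 / (390 + 901.9) = 14.7 × 901.9/1292 = 10.3 V.

V_out ≈ 10.3 V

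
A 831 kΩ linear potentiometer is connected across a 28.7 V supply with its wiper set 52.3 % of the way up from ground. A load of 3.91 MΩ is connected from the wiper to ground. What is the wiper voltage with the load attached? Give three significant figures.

V ≈ 14.3 V

The wiper splits the pot into (1−α)R = 396.4 kΩ above and αR = 434.6 kΩ below.
Lower section ‖ load = 391.1 kΩ.
V_wiper = 28.7 × 391.1/(396.4 + 391.1) = 14.3 V.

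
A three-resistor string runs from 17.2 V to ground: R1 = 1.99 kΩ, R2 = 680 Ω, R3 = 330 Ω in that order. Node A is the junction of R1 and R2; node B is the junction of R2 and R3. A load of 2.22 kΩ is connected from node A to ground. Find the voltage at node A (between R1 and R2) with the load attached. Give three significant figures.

Below node A the series string R2+R3 = 1010 Ω sits in parallel with the 2220 Ω load: 694.2 Ω.
V_A = 17.2 × 694.2/(1990 + 694.2) = 4.45 V.

V ≈ 4.45 V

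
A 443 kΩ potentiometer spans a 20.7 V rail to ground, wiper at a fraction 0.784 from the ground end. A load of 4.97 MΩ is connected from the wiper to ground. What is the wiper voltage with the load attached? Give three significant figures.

The wiper splits the pot into (1−α)R = 95.69 kΩ above and αR = 347.3 kΩ below.
Lower section ‖ load = 324.6 kΩ.
V_wiper = 20.7 × 324.6/(95.69 + 324.6) = 16.0 V.

V ≈ 16.0 V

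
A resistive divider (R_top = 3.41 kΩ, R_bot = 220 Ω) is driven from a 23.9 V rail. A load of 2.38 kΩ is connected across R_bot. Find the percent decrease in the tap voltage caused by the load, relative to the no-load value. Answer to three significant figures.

7.99 %

The divider's output (Thévenin) resistance is R_top‖R_bot = 206.7 Ω.
Fractional drop under load = R_th/(R_th + R_L) = 206.7 / (206.7 + 2380) = 0.07990.
So the output falls by 7.99 %.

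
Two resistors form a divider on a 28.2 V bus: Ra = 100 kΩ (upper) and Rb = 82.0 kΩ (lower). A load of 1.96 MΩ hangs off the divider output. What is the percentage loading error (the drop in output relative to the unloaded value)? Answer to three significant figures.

The divider's output (Thévenin) resistance is Ra‖Rb = 45.05 kΩ.
Fractional drop under load = R_th/(R_th + R_L) = 45.05 / (45.05 + 1960) = 0.02247.
So the output falls by 2.25 %.

2.25 %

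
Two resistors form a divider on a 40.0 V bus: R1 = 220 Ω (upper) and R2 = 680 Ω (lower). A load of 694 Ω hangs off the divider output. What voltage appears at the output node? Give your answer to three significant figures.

The load sits in parallel with R2: R2‖R_L = (680 × 694) / (680 + 694) = 343.5 Ω.
V_out = 40.0 × 343.5 / (220 + 343.5) = 40.0 × 343.5/563.5 = 24.4 V.

V_out ≈ 24.4 V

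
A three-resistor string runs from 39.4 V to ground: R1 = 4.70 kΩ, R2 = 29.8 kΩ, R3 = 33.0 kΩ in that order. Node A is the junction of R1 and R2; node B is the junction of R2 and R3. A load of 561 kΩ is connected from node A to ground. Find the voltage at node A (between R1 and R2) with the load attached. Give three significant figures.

V ≈ 36.4 V

Below node A the series string R2+R3 = 62.80 kΩ sits in parallel with the 561 kΩ load: 56.48 kΩ.
V_A = 39.4 × 56.48/(4.70 + 56.48) = 36.4 V.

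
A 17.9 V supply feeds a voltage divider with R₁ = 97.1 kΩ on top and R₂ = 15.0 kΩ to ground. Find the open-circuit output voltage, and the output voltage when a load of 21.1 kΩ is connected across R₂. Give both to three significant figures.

Unloaded: 2.40 V; loaded: 1.48 V

Open-circuit: V = 17.9 × 15.0/(97.1 + 15.0) = 2.40 V.
With the load, R₂ becomes R₂‖R_L = 8.767 kΩ, so V = 17.9 × 8.767/105.9 = 1.48 V.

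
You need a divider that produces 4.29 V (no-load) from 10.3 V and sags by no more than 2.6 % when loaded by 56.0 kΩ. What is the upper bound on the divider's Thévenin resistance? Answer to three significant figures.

Loading drop = R_th/(R_th + R_L) ≤ 0.0260, so R_th ≤ R_L · ε/(1−ε) = 56.0 kΩ × 0.0260/0.9740 = 1.49 kΩ.

R_th ≤ 1.49 kΩ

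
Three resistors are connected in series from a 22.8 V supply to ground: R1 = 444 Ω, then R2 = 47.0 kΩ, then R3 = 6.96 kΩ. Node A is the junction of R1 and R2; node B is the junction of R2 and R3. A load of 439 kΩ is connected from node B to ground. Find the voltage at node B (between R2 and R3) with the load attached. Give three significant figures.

V ≈ 2.88 V

At node B, R3 is in parallel with the load: R3‖R_L = 6851 Ω.
Below node A the resistance is R2 + (R3‖R_L) = 53850 Ω, so V_A = 22.8 × 53850/54300 = 22.61 V.
Then V_B = V_A × (R3‖R_L)/(R2 + R3‖R_L) = 22.61 × 6851/53850 = 2.88 V.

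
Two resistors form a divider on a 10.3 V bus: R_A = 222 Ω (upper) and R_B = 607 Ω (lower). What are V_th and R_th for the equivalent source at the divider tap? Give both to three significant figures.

V_th is the open-circuit tap voltage: 10.3 × 607/(222 + 607) = 7.54 V.
With the supply zeroed, R_A and R_B appear in parallel from the tap: R_th = R_A‖R_B = (222 × 607)/829.0 = 163 Ω.

V_th = 7.54 V, R_th = 163 Ω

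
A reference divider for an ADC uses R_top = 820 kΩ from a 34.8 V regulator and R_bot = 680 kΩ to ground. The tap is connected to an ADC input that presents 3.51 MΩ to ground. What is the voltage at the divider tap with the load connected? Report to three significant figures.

V_out ≈ 14.3 V

The load sits in parallel with R_bot: R_bot‖R_L = (680 × 3510) / (680 + 3510) = 569.6 kΩ.
V_out = 34.8 × 569.6 / (820 + 569.6) = 34.8 × 569.6/1390 = 14.3 V.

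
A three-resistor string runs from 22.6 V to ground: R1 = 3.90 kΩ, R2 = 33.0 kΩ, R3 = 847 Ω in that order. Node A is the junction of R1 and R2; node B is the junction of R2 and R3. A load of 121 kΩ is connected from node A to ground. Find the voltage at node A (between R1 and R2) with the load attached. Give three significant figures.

V ≈ 19.7 V

Below node A the series string R2+R3 = 33850 Ω sits in parallel with the 121000 Ω load: 26450 Ω.
V_A = 22.6 × 26450/(3900 + 26450) = 19.7 V.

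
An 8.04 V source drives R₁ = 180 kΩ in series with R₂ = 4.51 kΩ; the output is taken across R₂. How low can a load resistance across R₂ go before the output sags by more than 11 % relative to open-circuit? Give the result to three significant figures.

Output resistance R_th = R₁‖R₂ = (180 × 4.51)/184.5 = 4.400 kΩ.
The fractional drop is R_th/(R_th + R_L); requiring this ≤ 0.110 gives R_L ≥ R_th(1/0.110 − 1) = 4.400 × 8.091 = 35.6 kΩ.

R_L(min) ≈ 35.6 kΩ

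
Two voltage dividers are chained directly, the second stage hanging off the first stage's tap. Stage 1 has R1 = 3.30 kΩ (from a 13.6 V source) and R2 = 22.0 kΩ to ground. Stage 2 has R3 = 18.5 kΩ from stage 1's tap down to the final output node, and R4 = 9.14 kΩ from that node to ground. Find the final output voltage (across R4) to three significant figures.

Stage 2 presents R3+R4 = 27.64 kΩ as a load on stage 1's tap.
Stage 1's lower leg becomes R2‖(R3+R4) = 12.25 kΩ, so V_mid = 13.6 × 12.25/15.55 = 10.71 V.
Stage 2 is itself unloaded: V_out = V_mid × R4/(R3+R4) = 10.71 × 9.14/27.64 = 3.54 V.

V_out ≈ 3.54 V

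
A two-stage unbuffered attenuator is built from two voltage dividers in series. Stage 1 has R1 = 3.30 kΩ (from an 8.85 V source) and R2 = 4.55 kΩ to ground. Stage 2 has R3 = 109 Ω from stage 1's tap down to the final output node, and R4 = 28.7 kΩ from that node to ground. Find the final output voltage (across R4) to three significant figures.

V_out ≈ 4.79 V

Stage 2 presents R3+R4 = 28810 Ω as a load on stage 1's tap.
Stage 1's lower leg becomes R2‖(R3+R4) = 3929 Ω, so V_mid = 8.85 × 3929/7229 = 4.810 V.
Stage 2 is itself unloaded: V_out = V_mid × R4/(R3+R4) = 4.810 × 28700/28810 = 4.79 V.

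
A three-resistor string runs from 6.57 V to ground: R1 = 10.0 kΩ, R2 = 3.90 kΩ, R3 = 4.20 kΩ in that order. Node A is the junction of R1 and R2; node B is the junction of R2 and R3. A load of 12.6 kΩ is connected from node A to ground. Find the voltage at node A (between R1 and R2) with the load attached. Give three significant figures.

V ≈ 2.17 V

Below node A the series string R2+R3 = 8.100 kΩ sits in parallel with the 12.6 kΩ load: 4.930 kΩ.
V_A = 6.57 × 4.930/(10.0 + 4.930) = 2.17 V.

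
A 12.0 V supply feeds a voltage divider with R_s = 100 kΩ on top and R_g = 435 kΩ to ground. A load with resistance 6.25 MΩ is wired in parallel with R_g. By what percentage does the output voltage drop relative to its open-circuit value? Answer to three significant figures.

1.28 %

The divider's output (Thévenin) resistance is R_s‖R_g = 81.31 kΩ.
Fractional drop under load = R_th/(R_th + R_L) = 81.31 / (81.31 + 6250) = 0.01284.
So the output falls by 1.28 %.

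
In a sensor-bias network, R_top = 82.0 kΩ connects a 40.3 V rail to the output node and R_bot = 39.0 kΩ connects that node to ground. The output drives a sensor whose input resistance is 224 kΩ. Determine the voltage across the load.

The load sits in parallel with R_bot: R_bot‖R_L = (39.0 × 224) / (39.0 + 224) = 33.22 kΩ.
V_out = 40.3 × 33.22 / (82.0 + 33.22) = 40.3 × 33.22/115.2 = 11.6 V.
(Unloaded it would have been 13.0 V.)

V_out ≈ 11.6 V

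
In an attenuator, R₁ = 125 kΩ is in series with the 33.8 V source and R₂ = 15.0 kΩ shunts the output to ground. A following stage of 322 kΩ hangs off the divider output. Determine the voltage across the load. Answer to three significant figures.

V_out ≈ 3.48 V

The load sits in parallel with R₂: R₂‖R_L = (15.0 × 322) / (15.0 + 322) = 14.33 kΩ.
V_out = 33.8 × 14.33 / (125 + 14.33) = 33.8 × 14.33/139.3 = 3.48 V.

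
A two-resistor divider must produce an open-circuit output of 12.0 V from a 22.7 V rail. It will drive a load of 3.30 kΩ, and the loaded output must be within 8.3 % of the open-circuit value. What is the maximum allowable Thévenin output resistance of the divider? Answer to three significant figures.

Loading drop = R_th/(R_th + R_L) ≤ 0.0830, so R_th ≤ R_L · ε/(1−ε) = 3.30 kΩ × 0.0830/0.9170 = 299 Ω.
(Any R1, R2 with R2/(R1+R2) = 0.529 and R1‖R2 ≤ 299 Ω will meet the spec.)

R_th ≤ 299 Ω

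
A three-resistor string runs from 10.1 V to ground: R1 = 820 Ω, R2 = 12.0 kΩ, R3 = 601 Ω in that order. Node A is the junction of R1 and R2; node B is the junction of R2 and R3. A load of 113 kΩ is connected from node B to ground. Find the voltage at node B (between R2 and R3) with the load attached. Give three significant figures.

V ≈ 0.450 V

At node B, R3 is in parallel with the load: R3‖R_L = 597.8 Ω.
Below node A the resistance is R2 + (R3‖R_L) = 12600 Ω, so V_A = 10.1 × 12600/13420 = 9.483 V.
Then V_B = V_A × (R3‖R_L)/(R2 + R3‖R_L) = 9.483 × 597.8/12600 = 0.450 V.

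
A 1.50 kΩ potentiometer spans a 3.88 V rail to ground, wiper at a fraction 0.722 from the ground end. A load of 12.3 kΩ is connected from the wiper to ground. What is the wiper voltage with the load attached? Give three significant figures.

V ≈ 2.73 V

The wiper splits the pot into (1−α)R = 417.0 Ω above and αR = 1083 Ω below.
Lower section ‖ load = 995.4 Ω.
V_wiper = 3.88 × 995.4/(417.0 + 995.4) = 2.73 V.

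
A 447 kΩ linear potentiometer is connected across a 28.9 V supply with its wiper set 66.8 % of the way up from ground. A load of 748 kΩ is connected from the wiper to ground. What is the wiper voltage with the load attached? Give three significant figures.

The wiper splits the pot into (1−α)R = 148.4 kΩ above and αR = 298.6 kΩ below.
Lower section ‖ load = 213.4 kΩ.
V_wiper = 28.9 × 213.4/(148.4 + 213.4) = 17.0 V.

V ≈ 17.0 V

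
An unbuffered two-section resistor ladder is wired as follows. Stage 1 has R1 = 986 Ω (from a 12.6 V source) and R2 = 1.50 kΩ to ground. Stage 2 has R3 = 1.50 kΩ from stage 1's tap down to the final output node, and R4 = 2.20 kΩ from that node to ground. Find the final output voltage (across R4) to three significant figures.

V_out ≈ 3.89 V

Stage 2 presents R3+R4 = 3700 Ω as a load on stage 1's tap.
Stage 1's lower leg becomes R2‖(R3+R4) = 1067 Ω, so V_mid = 12.6 × 1067/2053 = 6.549 V.
Stage 2 is itself unloaded: V_out = V_mid × R4/(R3+R4) = 6.549 × 2200/3700 = 3.89 V.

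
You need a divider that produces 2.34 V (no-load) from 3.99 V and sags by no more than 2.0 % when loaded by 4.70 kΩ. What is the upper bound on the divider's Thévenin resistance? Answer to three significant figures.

Loading drop = R_th/(R_th + R_L) ≤ 0.0200, so R_th ≤ R_L · ε/(1−ε) = 4.70 kΩ × 0.0200/0.9800 = 95.9 Ω.

R_th ≤ 95.9 Ω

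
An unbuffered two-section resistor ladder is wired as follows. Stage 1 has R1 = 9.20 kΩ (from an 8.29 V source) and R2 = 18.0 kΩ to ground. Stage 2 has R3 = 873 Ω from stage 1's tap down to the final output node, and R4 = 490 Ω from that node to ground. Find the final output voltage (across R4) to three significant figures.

V_out ≈ 0.361 V

Stage 2 presents R3+R4 = 1363 Ω as a load on stage 1's tap.
Stage 1's lower leg becomes R2‖(R3+R4) = 1267 Ω, so V_mid = 8.29 × 1267/10470 = 1.004 V.
Stage 2 is itself unloaded: V_out = V_mid × R4/(R3+R4) = 1.004 × 490/1363 = 0.361 V.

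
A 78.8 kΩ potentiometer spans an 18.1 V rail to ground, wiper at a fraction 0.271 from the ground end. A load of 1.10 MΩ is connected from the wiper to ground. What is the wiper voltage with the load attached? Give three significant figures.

The wiper splits the pot into (1−α)R = 57.45 kΩ above and αR = 21.35 kΩ below.
Lower section ‖ load = 20.95 kΩ.
V_wiper = 18.1 × 20.95/(57.45 + 20.95) = 4.84 V.

V ≈ 4.84 V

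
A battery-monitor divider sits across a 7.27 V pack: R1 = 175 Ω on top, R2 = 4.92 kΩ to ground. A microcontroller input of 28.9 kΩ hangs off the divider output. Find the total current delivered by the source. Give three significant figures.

I ≈ 1.66 mA

R2‖R_L = 4204 Ω, so the source sees R1 + R2‖R_L = 4379 Ω.
I = 7.27 V / 4379 Ω = 1.66 mA.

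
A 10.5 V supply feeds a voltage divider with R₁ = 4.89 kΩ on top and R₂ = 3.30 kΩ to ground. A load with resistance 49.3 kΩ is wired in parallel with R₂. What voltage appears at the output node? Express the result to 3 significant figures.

V_out ≈ 4.07 V

The load sits in parallel with R₂: R₂‖R_L = (3.30 × 49.3) / (3.30 + 49.3) = 3.093 kΩ.
V_out = 10.5 × 3.093 / (4.89 + 3.093) = 10.5 × 3.093/7.983 = 4.07 V.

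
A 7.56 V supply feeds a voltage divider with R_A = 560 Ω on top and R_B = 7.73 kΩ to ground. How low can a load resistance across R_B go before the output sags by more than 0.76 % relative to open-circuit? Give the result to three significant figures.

Output resistance R_th = R_A‖R_B = (560 × 7730)/8290 = 522.2 Ω.
The fractional drop is R_th/(R_th + R_L); requiring this ≤ 0.00760 gives R_L ≥ R_th(1/0.00760 − 1) = 522.2 × 130.6 = 68.2 kΩ.

R_L(min) ≈ 68.2 kΩ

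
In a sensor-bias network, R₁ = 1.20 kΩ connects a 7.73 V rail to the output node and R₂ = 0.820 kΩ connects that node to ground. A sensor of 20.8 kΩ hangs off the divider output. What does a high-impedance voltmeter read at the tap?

The load sits in parallel with R₂: R₂‖R_L = (820 × 20800) / (820 + 20800) = 788.9 Ω.
V_out = 7.73 × 788.9 / (1200 + 788.9) = 7.73 × 788.9/1989 = 3.07 V.
(Unloaded it would have been 3.14 V.)

V_out ≈ 3.07 V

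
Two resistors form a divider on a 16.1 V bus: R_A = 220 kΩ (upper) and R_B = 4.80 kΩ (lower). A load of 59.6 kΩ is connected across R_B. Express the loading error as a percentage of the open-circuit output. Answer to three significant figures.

7.31 %

The divider's output (Thévenin) resistance is R_A‖R_B = 4.698 kΩ.
Fractional drop under load = R_th/(R_th + R_L) = 4.698 / (4.698 + 59.6) = 0.07306.
So the output falls by 7.31 %.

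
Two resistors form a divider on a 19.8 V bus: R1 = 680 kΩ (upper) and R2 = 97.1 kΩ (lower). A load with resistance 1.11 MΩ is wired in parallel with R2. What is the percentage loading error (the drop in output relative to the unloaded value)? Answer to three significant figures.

7.11 %

The divider's output (Thévenin) resistance is R1‖R2 = 84.97 kΩ.
Fractional drop under load = R_th/(R_th + R_L) = 84.97 / (84.97 + 1110) = 0.07110.
So the output falls by 7.11 %.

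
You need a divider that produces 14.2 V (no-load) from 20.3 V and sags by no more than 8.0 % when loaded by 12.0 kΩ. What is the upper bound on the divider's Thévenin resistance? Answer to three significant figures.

Loading drop = R_th/(R_th + R_L) ≤ 0.0800, so R_th ≤ R_L · ε/(1−ε) = 12.0 kΩ × 0.0800/0.9200 = 1.04 kΩ.
(Any R1, R2 with R2/(R1+R2) = 0.700 and R1‖R2 ≤ 1.04 kΩ will meet the spec.)

R_th ≤ 1.04 kΩ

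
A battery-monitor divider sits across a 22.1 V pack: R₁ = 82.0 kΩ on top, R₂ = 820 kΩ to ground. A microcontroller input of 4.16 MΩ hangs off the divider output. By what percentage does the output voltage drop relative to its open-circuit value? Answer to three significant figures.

1.76 %

The divider's output (Thévenin) resistance is R₁‖R₂ = 74.55 kΩ.
Fractional drop under load = R_th/(R_th + R_L) = 74.55 / (74.55 + 4160) = 0.01760.
So the output falls by 1.76 %.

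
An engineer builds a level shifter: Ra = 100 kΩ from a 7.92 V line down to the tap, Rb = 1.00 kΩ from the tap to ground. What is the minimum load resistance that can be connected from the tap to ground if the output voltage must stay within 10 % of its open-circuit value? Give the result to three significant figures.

R_L(min) ≈ 8.91 kΩ

Output resistance R_th = Ra‖Rb = (100000 × 1000)/101000 = 990.1 Ω.
The fractional drop is R_th/(R_th + R_L); requiring this ≤ 0.100 gives R_L ≥ R_th(1/0.100 − 1) = 990.1 × 9.000 = 8.91 kΩ.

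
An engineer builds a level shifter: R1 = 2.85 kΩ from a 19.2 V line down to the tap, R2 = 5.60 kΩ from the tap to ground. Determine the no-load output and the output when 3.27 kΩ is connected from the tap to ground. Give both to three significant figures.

Open-circuit: V = 19.2 × 5.60/(2.85 + 5.60) = 12.7 V.
With the load, R2 becomes R2‖R_L = 2.064 kΩ, so V = 19.2 × 2.064/4.914 = 8.07 V.

Unloaded: 12.7 V; loaded: 8.07 V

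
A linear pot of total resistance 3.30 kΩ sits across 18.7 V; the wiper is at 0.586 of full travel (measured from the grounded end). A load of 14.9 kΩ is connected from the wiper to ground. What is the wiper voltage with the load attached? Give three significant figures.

V ≈ 10.4 V

The wiper splits the pot into (1−α)R = 1.366 kΩ above and αR = 1.934 kΩ below.
Lower section ‖ load = 1.712 kΩ.
V_wiper = 18.7 × 1.712/(1.366 + 1.712) = 10.4 V.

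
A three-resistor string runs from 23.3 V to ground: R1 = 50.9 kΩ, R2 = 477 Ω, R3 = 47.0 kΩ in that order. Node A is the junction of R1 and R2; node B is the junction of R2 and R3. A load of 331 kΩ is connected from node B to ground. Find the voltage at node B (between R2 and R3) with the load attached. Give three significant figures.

V ≈ 10.4 V

At node B, R3 is in parallel with the load: R3‖R_L = 41160 Ω.
Below node A the resistance is R2 + (R3‖R_L) = 41630 Ω, so V_A = 23.3 × 41630/92530 = 10.48 V.
Then V_B = V_A × (R3‖R_L)/(R2 + R3‖R_L) = 10.48 × 41160/41630 = 10.4 V.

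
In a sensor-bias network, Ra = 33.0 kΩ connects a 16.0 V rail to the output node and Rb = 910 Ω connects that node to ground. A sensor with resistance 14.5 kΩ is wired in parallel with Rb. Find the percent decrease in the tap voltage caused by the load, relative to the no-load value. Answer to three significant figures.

5.76 %

The divider's output (Thévenin) resistance is Ra‖Rb = 885.6 Ω.
Fractional drop under load = R_th/(R_th + R_L) = 885.6 / (885.6 + 14500) = 0.05756.
So the output falls by 5.76 %.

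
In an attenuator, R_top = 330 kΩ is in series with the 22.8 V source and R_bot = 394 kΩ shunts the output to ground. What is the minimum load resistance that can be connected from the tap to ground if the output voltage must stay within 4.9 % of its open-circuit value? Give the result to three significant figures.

R_L(min) ≈ 3.49 MΩ

Output resistance R_th = R_top‖R_bot = (330 × 394)/724.0 = 179.6 kΩ.
The fractional drop is R_th/(R_th + R_L); requiring this ≤ 0.0490 gives R_L ≥ R_th(1/0.0490 − 1) = 179.6 × 19.41 = 3.49 MΩ.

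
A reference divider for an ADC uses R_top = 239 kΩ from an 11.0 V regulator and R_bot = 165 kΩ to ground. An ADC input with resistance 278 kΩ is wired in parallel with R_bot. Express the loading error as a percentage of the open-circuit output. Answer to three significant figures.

26.0 %

Unloaded V = 11.0 × 165/404.0 = 4.493 V.
Loaded: R_bot‖R_L = 103.5 kΩ, giving V = 11.0 × 103.5/342.5 = 3.325 V.
Drop = (4.493 − 3.325) / 4.493 = 26.0 %.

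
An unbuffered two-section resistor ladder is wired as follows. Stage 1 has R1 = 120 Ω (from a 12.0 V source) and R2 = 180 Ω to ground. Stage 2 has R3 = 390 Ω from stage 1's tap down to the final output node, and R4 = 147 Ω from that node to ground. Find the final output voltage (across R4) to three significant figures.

V_out ≈ 1.74 V

Stage 2 presents R3+R4 = 537.0 Ω as a load on stage 1's tap.
Stage 1's lower leg becomes R2‖(R3+R4) = 134.8 Ω, so V_mid = 12.0 × 134.8/254.8 = 6.349 V.
Stage 2 is itself unloaded: V_out = V_mid × R4/(R3+R4) = 6.349 × 147/537.0 = 1.74 V.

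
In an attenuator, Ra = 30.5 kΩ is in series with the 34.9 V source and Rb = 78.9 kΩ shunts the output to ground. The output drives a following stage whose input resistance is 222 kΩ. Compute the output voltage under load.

V_out ≈ 22.9 V

The load sits in parallel with Rb: Rb‖R_L = (78.9 × 222) / (78.9 + 222) = 58.21 kΩ.
V_out = 34.9 × 58.21 / (30.5 + 58.21) = 34.9 × 58.21/88.71 = 22.9 V.
(Unloaded it would have been 25.2 V.)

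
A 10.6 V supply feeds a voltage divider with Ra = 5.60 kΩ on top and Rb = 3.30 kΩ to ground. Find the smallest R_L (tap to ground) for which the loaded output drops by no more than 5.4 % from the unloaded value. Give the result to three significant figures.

R_L(min) ≈ 36.4 kΩ

Output resistance R_th = Ra‖Rb = (5.60 × 3.30)/8.900 = 2.076 kΩ.
The fractional drop is R_th/(R_th + R_L); requiring this ≤ 0.0540 gives R_L ≥ R_th(1/0.0540 − 1) = 2.076 × 17.52 = 36.4 kΩ.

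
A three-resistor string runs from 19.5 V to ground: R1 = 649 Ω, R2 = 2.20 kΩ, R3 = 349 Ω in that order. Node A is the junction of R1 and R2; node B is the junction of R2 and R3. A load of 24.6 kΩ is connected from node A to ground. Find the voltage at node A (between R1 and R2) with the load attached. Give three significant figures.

Below node A the series string R2+R3 = 2549 Ω sits in parallel with the 24600 Ω load: 2310 Ω.
V_A = 19.5 × 2310/(649 + 2310) = 15.2 V.

V ≈ 15.2 V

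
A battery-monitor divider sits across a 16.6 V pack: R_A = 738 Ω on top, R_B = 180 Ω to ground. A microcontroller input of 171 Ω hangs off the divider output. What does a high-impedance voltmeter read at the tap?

V_out ≈ 1.76 V

The load sits in parallel with R_B: R_B‖R_L = (180 × 171) / (180 + 171) = 87.69 Ω.
V_out = 16.6 × 87.69 / (738 + 87.69) = 16.6 × 87.69/825.7 = 1.76 V.
(Unloaded it would have been 3.25 V.)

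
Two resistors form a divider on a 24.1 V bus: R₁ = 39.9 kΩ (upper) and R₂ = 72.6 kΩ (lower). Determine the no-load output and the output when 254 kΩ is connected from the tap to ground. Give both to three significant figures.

Unloaded: 15.6 V; loaded: 14.1 V

Open-circuit: V = 24.1 × 72.6/(39.9 + 72.6) = 15.6 V.
With the load, R₂ becomes R₂‖R_L = 56.46 kΩ, so V = 24.1 × 56.46/96.36 = 14.1 V.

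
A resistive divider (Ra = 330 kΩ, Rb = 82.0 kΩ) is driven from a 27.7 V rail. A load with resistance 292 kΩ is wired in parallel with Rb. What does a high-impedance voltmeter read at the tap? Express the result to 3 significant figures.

The load sits in parallel with Rb: Rb‖R_L = (82.0 × 292) / (82.0 + 292) = 64.02 kΩ.
V_out = 27.7 × 64.02 / (330 + 64.02) = 27.7 × 64.02/394.0 = 4.50 V.

V_out ≈ 4.50 V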